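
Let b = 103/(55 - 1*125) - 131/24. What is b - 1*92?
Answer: -83101/840 ≈ -98.930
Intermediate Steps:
b = -5821/840 (b = 103/(55 - 125) - 131*1/24 = 103/(-70) - 131/24 = 103*(-1/70) - 131/24 = -103/70 - 131/24 = -5821/840 ≈ -6.9298)
b - 1*92 = -5821/840 - 1*92 = -5821/840 - 92 = -83101/840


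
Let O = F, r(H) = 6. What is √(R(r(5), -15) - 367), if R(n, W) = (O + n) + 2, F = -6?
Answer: I*√365 ≈ 19.105*I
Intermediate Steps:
O = -6
R(n, W) = -4 + n (R(n, W) = (-6 + n) + 2 = -4 + n)
√(R(r(5), -15) - 367) = √((-4 + 6) - 367) = √(2 - 367) = √(-365) = I*√365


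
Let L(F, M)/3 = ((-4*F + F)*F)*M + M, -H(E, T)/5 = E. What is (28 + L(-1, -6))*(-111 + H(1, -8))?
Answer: -7424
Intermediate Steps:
H(E, T) = -5*E
L(F, M) = 3*M - 9*M*F² (L(F, M) = 3*(((-4*F + F)*F)*M + M) = 3*(((-3*F)*F)*M + M) = 3*((-3*F²)*M + M) = 3*(-3*M*F² + M) = 3*(M - 3*M*F²) = 3*M - 9*M*F²)
(28 + L(-1, -6))*(-111 + H(1, -8)) = (28 + 3*(-6)*(1 - 3*(-1)²))*(-111 - 5*1) = (28 + 3*(-6)*(1 - 3*1))*(-111 - 5) = (28 + 3*(-6)*(1 - 3))*(-116) = (28 + 3*(-6)*(-2))*(-116) = (28 + 36)*(-116) = 64*(-116) = -7424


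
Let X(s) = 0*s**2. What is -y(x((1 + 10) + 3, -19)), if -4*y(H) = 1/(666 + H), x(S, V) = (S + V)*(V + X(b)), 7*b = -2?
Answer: 1/3044 ≈ 0.00032852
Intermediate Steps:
b = -2/7 (b = (1/7)*(-2) = -2/7 ≈ -0.28571)
X(s) = 0
x(S, V) = V*(S + V) (x(S, V) = (S + V)*(V + 0) = (S + V)*V = V*(S + V))
y(H) = -1/(4*(666 + H))
-y(x((1 + 10) + 3, -19)) = -(-1)/(2664 + 4*(-19*(((1 + 10) + 3) - 19))) = -(-1)/(2664 + 4*(-19*((11 + 3) - 19))) = -(-1)/(2664 + 4*(-19*(14 - 19))) = -(-1)/(2664 + 4*(-19*(-5))) = -(-1)/(2664 + 4*95) = -(-1)/(2664 + 380) = -(-1)/3044 = -1*(-1/3044) = 1/3044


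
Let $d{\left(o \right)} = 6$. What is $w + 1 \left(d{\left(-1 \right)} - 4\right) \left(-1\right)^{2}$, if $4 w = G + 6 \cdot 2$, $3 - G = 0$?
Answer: $\frac{23}{4} \approx 5.75$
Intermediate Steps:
$G = 3$ ($G = 3 - 0 = 3 + 0 = 3$)
$w = \frac{15}{4}$ ($w = \frac{3 + 6 \cdot 2}{4} = \frac{3 + 12}{4} = \frac{1}{4} \cdot 15 = \frac{15}{4} \approx 3.75$)
$w + 1 \left(d{\left(-1 \right)} - 4\right) \left(-1\right)^{2} = \frac{15}{4} + 1 \left(6 - 4\right) \left(-1\right)^{2} = \frac{15}{4} + 1 \left(6 - 4\right) 1 = \frac{15}{4} + 1 \cdot 2 \cdot 1 = \frac{15}{4} + 2 \cdot 1 = \frac{15}{4} + 2 = \frac{23}{4}$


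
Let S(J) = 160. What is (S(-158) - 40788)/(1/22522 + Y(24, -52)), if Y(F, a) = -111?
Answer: 915023816/2499941 ≈ 366.02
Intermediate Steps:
(S(-158) - 40788)/(1/22522 + Y(24, -52)) = (160 - 40788)/(1/22522 - 111) = -40628/(1/22522 - 111) = -40628/(-2499941/22522) = -40628*(-22522/2499941) = 915023816/2499941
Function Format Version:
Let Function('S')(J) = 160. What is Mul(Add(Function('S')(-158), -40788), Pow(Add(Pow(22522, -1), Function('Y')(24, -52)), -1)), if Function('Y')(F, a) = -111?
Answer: Rational(915023816, 2499941) ≈ 366.02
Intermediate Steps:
Mul(Add(Function('S')(-158), -40788), Pow(Add(Pow(22522, -1), Function('Y')(24, -52)), -1)) = Mul(Add(160, -40788), Pow(Add(Pow(22522, -1), -111), -1)) = Mul(-40628, Pow(Add(Rational(1, 22522), -111), -1)) = Mul(-40628, Pow(Rational(-2499941, 22522), -1)) = Mul(-40628, Rational(-22522, 2499941)) = Rational(915023816, 2499941)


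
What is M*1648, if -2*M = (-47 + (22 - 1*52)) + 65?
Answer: 9888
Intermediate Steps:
M = 6 (M = -((-47 + (22 - 1*52)) + 65)/2 = -((-47 + (22 - 52)) + 65)/2 = -((-47 - 30) + 65)/2 = -(-77 + 65)/2 = -½*(-12) = 6)
M*1648 = 6*1648 = 9888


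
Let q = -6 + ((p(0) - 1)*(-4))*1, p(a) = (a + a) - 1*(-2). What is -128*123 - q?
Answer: -15734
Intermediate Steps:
p(a) = 2 + 2*a (p(a) = 2*a + 2 = 2 + 2*a)
q = -10 (q = -6 + (((2 + 2*0) - 1)*(-4))*1 = -6 + (((2 + 0) - 1)*(-4))*1 = -6 + ((2 - 1)*(-4))*1 = -6 + (1*(-4))*1 = -6 - 4*1 = -6 - 4 = -10)
-128*123 - q = -128*123 - 1*(-10) = -15744 + 10 = -15734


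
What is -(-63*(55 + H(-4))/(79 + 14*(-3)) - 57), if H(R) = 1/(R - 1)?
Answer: 27807/185 ≈ 150.31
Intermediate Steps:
H(R) = 1/(-1 + R)
-(-63*(55 + H(-4))/(79 + 14*(-3)) - 57) = -(-63*(55 + 1/(-1 - 4))/(79 + 14*(-3)) - 57) = -(-63*(55 + 1/(-5))/(79 - 42) - 57) = -(-63*(55 - ⅕)/37 - 57) = -(-17262/(5*37) - 57) = -(-63*274/185 - 57) = -(-17262/185 - 57) = -1*(-27807/185) = 27807/185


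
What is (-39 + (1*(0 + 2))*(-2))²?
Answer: 1849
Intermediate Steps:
(-39 + (1*(0 + 2))*(-2))² = (-39 + (1*2)*(-2))² = (-39 + 2*(-2))² = (-39 - 4)² = (-43)² = 1849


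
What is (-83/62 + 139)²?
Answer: 72846225/3844 ≈ 18951.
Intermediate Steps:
(-83/62 + 139)² = (8535/62)² = 72846225/3844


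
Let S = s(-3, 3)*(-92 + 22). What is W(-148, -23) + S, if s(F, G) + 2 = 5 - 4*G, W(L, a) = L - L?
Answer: 630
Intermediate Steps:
W(L, a) = 0
s(F, G) = 3 - 4*G (s(F, G) = -2 + (5 - 4*G) = 3 - 4*G)
S = 630 (S = (3 - 4*3)*(-92 + 22) = (3 - 12)*(-70) = -9*(-70) = 630)
W(-148, -23) + S = 0 + 630 = 630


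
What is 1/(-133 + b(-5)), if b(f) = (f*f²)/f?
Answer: -1/108 ≈ -0.0092593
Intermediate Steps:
b(f) = f² (b(f) = f³/f = f²)
1/(-133 + b(-5)) = 1/(-133 + (-5)²) = 1/(-133 + 25) = 1/(-108) = -1/108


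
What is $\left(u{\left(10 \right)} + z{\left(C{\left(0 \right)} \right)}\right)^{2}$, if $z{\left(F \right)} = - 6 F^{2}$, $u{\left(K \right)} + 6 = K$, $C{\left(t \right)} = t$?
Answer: $16$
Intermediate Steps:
$u{\left(K \right)} = -6 + K$
$\left(u{\left(10 \right)} + z{\left(C{\left(0 \right)} \right)}\right)^{2} = \left(\left(-6 + 10\right) - 6 \cdot 0^{2}\right)^{2} = \left(4 - 0\right)^{2} = \left(4 + 0\right)^{2} = 4^{2} = 16$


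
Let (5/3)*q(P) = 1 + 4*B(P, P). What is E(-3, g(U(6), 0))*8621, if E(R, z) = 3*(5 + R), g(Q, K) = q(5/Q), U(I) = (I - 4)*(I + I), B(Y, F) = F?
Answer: 51726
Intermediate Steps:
U(I) = 2*I*(-4 + I) (U(I) = (-4 + I)*(2*I) = 2*I*(-4 + I))
q(P) = 3/5 + 12*P/5 (q(P) = 3*(1 + 4*P)/5 = 3/5 + 12*P/5)
g(Q, K) = 3/5 + 12/Q (g(Q, K) = 3/5 + 12*(5/Q)/5 = 3/5 + 12/Q)
E(R, z) = 15 + 3*R
E(-3, g(U(6), 0))*8621 = (15 + 3*(-3))*8621 = (15 - 9)*8621 = 6*8621 = 51726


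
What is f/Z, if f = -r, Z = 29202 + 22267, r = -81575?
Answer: 81575/51469 ≈ 1.5849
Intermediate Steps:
Z = 51469
f = 81575 (f = -1*(-81575) = 81575)
f/Z = 81575/51469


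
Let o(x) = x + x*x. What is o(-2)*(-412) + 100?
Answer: -724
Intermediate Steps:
o(x) = x + x²
o(-2)*(-412) + 100 = -2*(1 - 2)*(-412) + 100 = -2*(-1)*(-412) + 100 = 2*(-412) + 100 = -824 + 100 = -724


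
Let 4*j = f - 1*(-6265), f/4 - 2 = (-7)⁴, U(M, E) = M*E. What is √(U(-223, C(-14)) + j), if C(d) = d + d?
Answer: √40853/2 ≈ 101.06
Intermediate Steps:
C(d) = 2*d
U(M, E) = E*M
f = 9612 (f = 8 + 4*(-7)⁴ = 8 + 4*2401 = 8 + 9604 = 9612)
j = 15877/4 (j = (9612 - 1*(-6265))/4 = (9612 + 6265)/4 = (¼)*15877 = 15877/4 ≈ 3969.3)
√(U(-223, C(-14)) + j) = √((2*(-14))*(-223) + 15877/4) = √(-28*(-223) + 15877/4) = √(6244 + 15877/4) = √(40853/4) = √40853/2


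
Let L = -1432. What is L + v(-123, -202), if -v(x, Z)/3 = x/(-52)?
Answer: -74833/52 ≈ -1439.1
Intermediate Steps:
v(x, Z) = 3*x/52 (v(x, Z) = -3*x/(-52) = -3*x*(-1)/52 = -(-3)*x/52 = 3*x/52)
L + v(-123, -202) = -1432 + (3/52)*(-123) = -1432 - 369/52 = -74833/52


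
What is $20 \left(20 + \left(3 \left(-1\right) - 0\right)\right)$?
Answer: $340$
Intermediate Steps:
$20 \left(20 + \left(3 \left(-1\right) - 0\right)\right) = 20 \left(20 + \left(-3 + 0\right)\right) = 20 \left(20 - 3\right) = 20 \cdot 17 = 340$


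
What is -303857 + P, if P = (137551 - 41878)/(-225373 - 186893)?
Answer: -41756668545/137422 ≈ -3.0386e+5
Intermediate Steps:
P = -31891/137422 (P = 95673/(-412266) = 95673*(-1/412266) = -31891/137422 ≈ -0.23207)
-303857 + P = -303857 - 31891/137422 = -41756668545/137422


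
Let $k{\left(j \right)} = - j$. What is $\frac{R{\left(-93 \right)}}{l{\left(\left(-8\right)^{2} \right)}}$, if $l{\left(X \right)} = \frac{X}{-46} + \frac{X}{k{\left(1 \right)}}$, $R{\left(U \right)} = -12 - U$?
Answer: $- \frac{1863}{1504} \approx -1.2387$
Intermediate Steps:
$l{\left(X \right)} = - \frac{47 X}{46}$ ($l{\left(X \right)} = \frac{X}{-46} + \frac{X}{\left(-1\right) 1} = X \left(- \frac{1}{46}\right) + \frac{X}{-1} = - \frac{X}{46} + X \left(-1\right) = - \frac{X}{46} - X = - \frac{47 X}{46}$)
$\frac{R{\left(-93 \right)}}{l{\left(\left(-8\right)^{2} \right)}} = \frac{-12 - -93}{\left(- \frac{47}{46}\right) \left(-8\right)^{2}} = \frac{-12 + 93}{\left(- \frac{47}{46}\right) 64} = \frac{81}{- \frac{1504}{23}} = 81 \left(- \frac{23}{1504}\right) = - \frac{1863}{1504}$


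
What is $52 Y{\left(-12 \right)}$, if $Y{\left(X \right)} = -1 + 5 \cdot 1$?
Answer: $208$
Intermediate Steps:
$Y{\left(X \right)} = 4$ ($Y{\left(X \right)} = -1 + 5 = 4$)
$52 Y{\left(-12 \right)} = 52 \cdot 4 = 208$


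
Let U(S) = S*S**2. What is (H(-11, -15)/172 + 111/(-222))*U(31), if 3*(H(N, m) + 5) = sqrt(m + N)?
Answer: -2710981/172 + 29791*I*sqrt(26)/516 ≈ -15762.0 + 294.39*I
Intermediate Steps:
U(S) = S**3
H(N, m) = -5 + sqrt(N + m)/3 (H(N, m) = -5 + sqrt(m + N)/3 = -5 + sqrt(N + m)/3)
(H(-11, -15)/172 + 111/(-222))*U(31) = ((-5 + sqrt(-11 - 15)/3)/172 + 111/(-222))*31**3 = ((-5 + sqrt(-26)/3)*(1/172) + 111*(-1/222))*29791 = ((-5 + (I*sqrt(26))/3)*(1/172) - 1/2)*29791 = ((-5 + I*sqrt(26)/3)*(1/172) - 1/2)*29791 = ((-5/172 + I*sqrt(26)/516) - 1/2)*29791 = (-91/172 + I*sqrt(26)/516)*29791 = -2710981/172 + 29791*I*sqrt(26)/516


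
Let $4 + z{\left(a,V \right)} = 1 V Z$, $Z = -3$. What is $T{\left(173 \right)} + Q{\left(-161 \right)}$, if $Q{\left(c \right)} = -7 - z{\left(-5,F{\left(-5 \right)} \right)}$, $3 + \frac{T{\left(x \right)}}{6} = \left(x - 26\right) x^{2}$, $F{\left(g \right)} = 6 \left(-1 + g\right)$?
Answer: $26397249$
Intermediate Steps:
$F{\left(g \right)} = -6 + 6 g$
$T{\left(x \right)} = -18 + 6 x^{2} \left(-26 + x\right)$ ($T{\left(x \right)} = -18 + 6 \left(x - 26\right) x^{2} = -18 + 6 \left(-26 + x\right) x^{2} = -18 + 6 x^{2} \left(-26 + x\right)$)
$z{\left(a,V \right)} = -4 - 3 V$ ($z{\left(a,V \right)} = -4 + 1 V \left(-3\right) = -4 + V \left(-3\right) = -4 - 3 V$)
$Q{\left(c \right)} = -111$ ($Q{\left(c \right)} = -7 - \left(-4 - 3 \left(-6 + 6 \left(-5\right)\right)\right) = -7 - \left(-4 - 3 \left(-6 - 30\right)\right) = -7 - \left(-4 - -108\right) = -7 - \left(-4 + 108\right) = -7 - 104 = -111$)
$T{\left(173 \right)} + Q{\left(-161 \right)} = \left(-18 - 156 \cdot 173^{2} + 6 \cdot 173^{3}\right) - 111 = \left(-18 - 4668924 + 6 \cdot 5177717\right) - 111 = \left(-18 - 4668924 + 31066302\right) - 111 = 26397360 - 111 = 26397249$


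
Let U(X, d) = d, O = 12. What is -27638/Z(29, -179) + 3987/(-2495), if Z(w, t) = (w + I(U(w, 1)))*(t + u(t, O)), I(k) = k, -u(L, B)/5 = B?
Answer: 4037002/1788915 ≈ 2.2567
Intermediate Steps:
u(L, B) = -5*B
Z(w, t) = (1 + w)*(-60 + t) (Z(w, t) = (w + 1)*(t - 5*12) = (1 + w)*(t - 60) = (1 + w)*(-60 + t))
-27638/Z(29, -179) + 3987/(-2495) = -27638/(-60 - 179 - 60*29 - 179*29) + 3987/(-2495) = -27638/(-60 - 179 - 1740 - 5191) + 3987*(-1/2495) = -27638/(-7170) - 3987/2495 = -27638*(-1/7170) - 3987/2495 = 13819/3585 - 3987/2495 = 4037002/1788915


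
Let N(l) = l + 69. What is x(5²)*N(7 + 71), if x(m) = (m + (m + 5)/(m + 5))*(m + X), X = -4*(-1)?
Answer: 110838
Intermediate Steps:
X = 4
x(m) = (1 + m)*(4 + m) (x(m) = (m + (m + 5)/(m + 5))*(m + 4) = (m + (5 + m)/(5 + m))*(4 + m) = (m + 1)*(4 + m) = (1 + m)*(4 + m))
N(l) = 69 + l
x(5²)*N(7 + 71) = (4 + (5²)² + 5*5²)*(69 + (7 + 71)) = (4 + 25² + 5*25)*(69 + 78) = (4 + 625 + 125)*147 = 754*147 = 110838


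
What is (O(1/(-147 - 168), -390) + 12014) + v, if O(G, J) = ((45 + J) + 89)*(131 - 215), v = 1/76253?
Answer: 2555848055/76253 ≈ 33518.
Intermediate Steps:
v = 1/76253 ≈ 1.3114e-5
O(G, J) = -11256 - 84*J (O(G, J) = (134 + J)*(-84) = -11256 - 84*J)
(O(1/(-147 - 168), -390) + 12014) + v = ((-11256 - 84*(-390)) + 12014) + 1/76253 = ((-11256 + 32760) + 12014) + 1/76253 = (21504 + 12014) + 1/76253 = 33518 + 1/76253 = 2555848055/76253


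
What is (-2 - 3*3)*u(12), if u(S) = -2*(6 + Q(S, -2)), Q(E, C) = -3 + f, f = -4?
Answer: -22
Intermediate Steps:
Q(E, C) = -7 (Q(E, C) = -3 - 4 = -7)
u(S) = 2 (u(S) = -2*(6 - 7) = -2*(-1) = 2)
(-2 - 3*3)*u(12) = (-2 - 3*3)*2 = (-2 - 9)*2 = -11*2 = -22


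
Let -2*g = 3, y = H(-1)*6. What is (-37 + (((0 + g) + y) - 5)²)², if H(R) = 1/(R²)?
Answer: 21609/16 ≈ 1350.6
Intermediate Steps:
H(R) = R⁻²
y = 6 (y = 6/(-1)² = 1*6 = 6)
g = -3/2 (g = -½*3 = -3/2 ≈ -1.5000)
(-37 + (((0 + g) + y) - 5)²)² = (-37 + (((0 - 3/2) + 6) - 5)²)² = (-37 + ((-3/2 + 6) - 5)²)² = (-37 + (9/2 - 5)²)² = (-37 + (-½)²)² = (-37 + ¼)² = (-147/4)² = 21609/16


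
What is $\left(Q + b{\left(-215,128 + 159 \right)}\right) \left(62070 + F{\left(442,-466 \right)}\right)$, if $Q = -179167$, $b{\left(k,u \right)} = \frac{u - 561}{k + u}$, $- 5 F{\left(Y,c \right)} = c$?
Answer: $- \frac{501202377896}{45} \approx -1.1138 \cdot 10^{10}$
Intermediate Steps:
$F{\left(Y,c \right)} = - \frac{c}{5}$
$b{\left(k,u \right)} = \frac{-561 + u}{k + u}$
$\left(Q + b{\left(-215,128 + 159 \right)}\right) \left(62070 + F{\left(442,-466 \right)}\right) = \left(-179167 + \frac{-561 + \left(128 + 159\right)}{-215 + \left(128 + 159\right)}\right) \left(62070 - - \frac{466}{5}\right) = \left(-179167 + \frac{-561 + 287}{-215 + 287}\right) \left(62070 + \frac{466}{5}\right) = \left(-179167 + \frac{1}{72} \left(-274\right)\right) \frac{310816}{5} = \left(-179167 - \frac{137}{36}\right) \frac{310816}{5} = \left(- \frac{6450149}{36}\right) \frac{310816}{5} = - \frac{501202377896}{45}$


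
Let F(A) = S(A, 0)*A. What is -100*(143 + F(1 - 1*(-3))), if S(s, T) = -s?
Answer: -12700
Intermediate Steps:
F(A) = -A² (F(A) = (-A)*A = -A²)
-100*(143 + F(1 - 1*(-3))) = -100*(143 - (1 - 1*(-3))²) = -100*(143 - (1 + 3)²) = -100*(143 - 1*4²) = -100*(143 - 1*16) = -100*(143 - 16) = -100*127 = -12700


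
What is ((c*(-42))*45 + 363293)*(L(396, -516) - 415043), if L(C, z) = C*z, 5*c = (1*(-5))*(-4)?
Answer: -220333549807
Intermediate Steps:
c = 4 (c = ((1*(-5))*(-4))/5 = (-5*(-4))/5 = (⅕)*20 = 4)
((c*(-42))*45 + 363293)*(L(396, -516) - 415043) = ((4*(-42))*45 + 363293)*(396*(-516) - 415043) = (-168*45 + 363293)*(-204336 - 415043) = (-7560 + 363293)*(-619379) = 355733*(-619379) = -220333549807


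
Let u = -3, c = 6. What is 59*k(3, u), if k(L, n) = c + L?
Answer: 531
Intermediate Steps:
k(L, n) = 6 + L
59*k(3, u) = 59*(6 + 3) = 59*9 = 531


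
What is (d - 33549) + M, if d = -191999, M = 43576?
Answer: -181972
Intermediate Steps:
(d - 33549) + M = (-191999 - 33549) + 43576 = -225548 + 43576 = -181972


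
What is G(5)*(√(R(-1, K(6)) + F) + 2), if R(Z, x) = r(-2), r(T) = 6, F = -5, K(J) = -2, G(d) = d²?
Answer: 75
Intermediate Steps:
R(Z, x) = 6
G(5)*(√(R(-1, K(6)) + F) + 2) = 5²*(√(6 - 5) + 2) = 25*(√1 + 2) = 25*(1 + 2) = 25*3 = 75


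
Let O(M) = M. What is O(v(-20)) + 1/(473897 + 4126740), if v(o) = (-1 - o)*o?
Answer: -1748242059/4600637 ≈ -380.00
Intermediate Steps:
v(o) = o*(-1 - o)
O(v(-20)) + 1/(473897 + 4126740) = -1*(-20)*(1 - 20) + 1/(473897 + 4126740) = -1*(-20)*(-19) + 1/4600637 = -380 + 1/4600637 = -1748242059/4600637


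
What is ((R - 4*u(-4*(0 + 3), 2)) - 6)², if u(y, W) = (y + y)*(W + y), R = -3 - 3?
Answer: 944784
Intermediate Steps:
R = -6 (R = -3 - 1*3 = -3 - 3 = -6)
u(y, W) = 2*y*(W + y) (u(y, W) = (2*y)*(W + y) = 2*y*(W + y))
((R - 4*u(-4*(0 + 3), 2)) - 6)² = ((-6 - 8*(-4*(0 + 3))*(2 - 4*(0 + 3))) - 6)² = ((-6 - 8*(-4*3)*(2 - 4*3)) - 6)² = ((-6 - 8*(-12)*(2 - 12)) - 6)² = ((-6 - 8*(-12)*(-10)) - 6)² = ((-6 - 4*240) - 6)² = ((-6 - 960) - 6)² = (-966 - 6)² = (-972)² = 944784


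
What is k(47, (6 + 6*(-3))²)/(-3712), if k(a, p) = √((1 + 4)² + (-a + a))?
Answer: -5/3712 ≈ -0.0013470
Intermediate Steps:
k(a, p) = 5 (k(a, p) = √(5² + 0) = √(25 + 0) = √25 = 5)
k(47, (6 + 6*(-3))²)/(-3712) = 5/(-3712) = 5*(-1/3712) = -5/3712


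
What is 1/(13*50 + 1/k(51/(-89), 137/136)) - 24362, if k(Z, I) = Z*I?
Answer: -6490962145/266438 ≈ -24362.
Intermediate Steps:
k(Z, I) = I*Z
1/(13*50 + 1/k(51/(-89), 137/136)) - 24362 = 1/(13*50 + 1/((137/136)*(51/(-89)))) - 24362 = 1/(650 + 1/((137*(1/136))*(51*(-1/89)))) - 24362 = 1/(650 + 1/((137/136)*(-51/89))) - 24362 = 1/(650 + 1/(-411/712)) - 24362 = 1/(650 - 712/411) - 24362 = 1/(266438/411) - 24362 = 411/266438 - 24362 = -6490962145/266438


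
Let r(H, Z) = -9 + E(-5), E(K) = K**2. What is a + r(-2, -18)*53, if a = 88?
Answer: 936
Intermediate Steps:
r(H, Z) = 16 (r(H, Z) = -9 + (-5)**2 = -9 + 25 = 16)
a + r(-2, -18)*53 = 88 + 16*53 = 88 + 848 = 936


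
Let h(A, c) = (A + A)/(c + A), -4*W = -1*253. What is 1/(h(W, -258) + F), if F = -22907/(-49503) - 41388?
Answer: -38562837/1596045901721 ≈ -2.4161e-5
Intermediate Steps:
W = 253/4 (W = -(-1)*253/4 = -1/4*(-253) = 253/4 ≈ 63.250)
h(A, c) = 2*A/(A + c) (h(A, c) = (2*A)/(A + c) = 2*A/(A + c))
F = -2048807257/49503 (F = -22907*(-1/49503) - 41388 = 22907/49503 - 41388 = -2048807257/49503 ≈ -41388.)
1/(h(W, -258) + F) = 1/(2*(253/4)/(253/4 - 258) - 2048807257/49503) = 1/(2*(253/4)/(-779/4) - 2048807257/49503) = 1/(2*(253/4)*(-4/779) - 2048807257/49503) = 1/(-506/779 - 2048807257/49503) = 1/(-1596045901721/38562837) = -38562837/1596045901721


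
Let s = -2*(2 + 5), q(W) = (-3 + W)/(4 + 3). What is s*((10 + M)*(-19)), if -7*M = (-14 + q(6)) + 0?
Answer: 22230/7 ≈ 3175.7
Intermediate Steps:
q(W) = -3/7 + W/7 (q(W) = (-3 + W)/7 = (-3 + W)*(⅐) = -3/7 + W/7)
M = 95/49 (M = -((-14 + (-3/7 + (⅐)*6)) + 0)/7 = -((-14 + (-3/7 + 6/7)) + 0)/7 = -((-14 + 3/7) + 0)/7 = -(-95/7 + 0)/7 = -⅐*(-95/7) = 95/49 ≈ 1.9388)
s = -14 (s = -2*7 = -14)
s*((10 + M)*(-19)) = -14*(10 + 95/49)*(-19) = -1170*(-19)/7 = -14*(-11115/49) = 22230/7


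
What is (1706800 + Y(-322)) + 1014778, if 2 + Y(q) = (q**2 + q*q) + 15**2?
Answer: 2929169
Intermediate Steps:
Y(q) = 223 + 2*q**2 (Y(q) = -2 + ((q**2 + q*q) + 15**2) = -2 + ((q**2 + q**2) + 225) = -2 + (2*q**2 + 225) = -2 + (225 + 2*q**2) = 223 + 2*q**2)
(1706800 + Y(-322)) + 1014778 = (1706800 + (223 + 2*(-322)**2)) + 1014778 = (1706800 + (223 + 2*103684)) + 1014778 = (1706800 + (223 + 207368)) + 1014778 = (1706800 + 207591) + 1014778 = 1914391 + 1014778 = 2929169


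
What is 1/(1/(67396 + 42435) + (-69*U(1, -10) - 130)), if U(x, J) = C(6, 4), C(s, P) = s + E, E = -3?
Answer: -109831/37013046 ≈ -0.0029674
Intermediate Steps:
C(s, P) = -3 + s (C(s, P) = s - 3 = -3 + s)
U(x, J) = 3 (U(x, J) = -3 + 6 = 3)
1/(1/(67396 + 42435) + (-69*U(1, -10) - 130)) = 1/(1/(67396 + 42435) + (-69*3 - 130)) = 1/(1/109831 + (-207 - 130)) = 1/(1/109831 - 337) = 1/(-37013046/109831) = -109831/37013046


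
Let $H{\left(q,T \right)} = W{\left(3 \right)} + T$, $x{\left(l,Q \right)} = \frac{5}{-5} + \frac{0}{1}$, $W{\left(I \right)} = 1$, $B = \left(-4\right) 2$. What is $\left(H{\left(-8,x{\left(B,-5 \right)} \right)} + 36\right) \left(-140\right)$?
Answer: $-5040$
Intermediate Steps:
$B = -8$
$x{\left(l,Q \right)} = -1$ ($x{\left(l,Q \right)} = 5 \left(- \frac{1}{5}\right) + 0 \cdot 1 = -1 + 0 = -1$)
$H{\left(q,T \right)} = 1 + T$
$\left(H{\left(-8,x{\left(B,-5 \right)} \right)} + 36\right) \left(-140\right) = \left(\left(1 - 1\right) + 36\right) \left(-140\right) = \left(0 + 36\right) \left(-140\right) = 36 \left(-140\right) = -5040$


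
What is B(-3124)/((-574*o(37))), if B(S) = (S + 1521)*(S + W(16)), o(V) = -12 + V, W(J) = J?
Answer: -355866/1025 ≈ -347.19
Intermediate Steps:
B(S) = (16 + S)*(1521 + S) (B(S) = (S + 1521)*(S + 16) = (1521 + S)*(16 + S) = (16 + S)*(1521 + S))
B(-3124)/((-574*o(37))) = (24336 + (-3124)² + 1537*(-3124))/((-574*(-12 + 37))) = (24336 + 9759376 - 4801588)/((-574*25)) = 4982124/(-14350) = 4982124*(-1/14350) = -355866/1025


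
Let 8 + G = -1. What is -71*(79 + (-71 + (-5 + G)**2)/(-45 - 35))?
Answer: -87969/16 ≈ -5498.1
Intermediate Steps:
G = -9 (G = -8 - 1 = -9)
-71*(79 + (-71 + (-5 + G)**2)/(-45 - 35)) = -71*(79 + (-71 + (-5 - 9)**2)/(-45 - 35)) = -71*(79 + (-71 + (-14)**2)/(-80)) = -71*(79 + (-71 + 196)*(-1/80)) = -71*(79 + 125*(-1/80)) = -71*(79 - 25/16) = -71*1239/16 = -87969/16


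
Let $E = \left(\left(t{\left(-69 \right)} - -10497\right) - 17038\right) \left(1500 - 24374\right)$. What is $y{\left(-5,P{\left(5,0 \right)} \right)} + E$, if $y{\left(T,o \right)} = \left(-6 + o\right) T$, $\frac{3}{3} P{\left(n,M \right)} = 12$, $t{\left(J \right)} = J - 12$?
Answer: $151471598$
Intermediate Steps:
$t{\left(J \right)} = -12 + J$ ($t{\left(J \right)} = J - 12 = -12 + J$)
$P{\left(n,M \right)} = 12$
$y{\left(T,o \right)} = T \left(-6 + o\right)$
$E = 151471628$ ($E = \left(\left(\left(-12 - 69\right) - -10497\right) - 17038\right) \left(1500 - 24374\right) = \left(\left(-81 + 10497\right) - 17038\right) \left(-22874\right) = \left(10416 - 17038\right) \left(-22874\right) = \left(-6622\right) \left(-22874\right) = 151471628$)
$y{\left(-5,P{\left(5,0 \right)} \right)} + E = - 5 \left(-6 + 12\right) + 151471628 = \left(-5\right) 6 + 151471628 = -30 + 151471628 = 151471598$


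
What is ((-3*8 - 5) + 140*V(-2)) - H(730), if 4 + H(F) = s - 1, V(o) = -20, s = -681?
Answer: -2143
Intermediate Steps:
H(F) = -686 (H(F) = -4 + (-681 - 1) = -4 - 682 = -686)
((-3*8 - 5) + 140*V(-2)) - H(730) = ((-3*8 - 5) + 140*(-20)) - 1*(-686) = ((-24 - 5) - 2800) + 686 = (-29 - 2800) + 686 = -2829 + 686 = -2143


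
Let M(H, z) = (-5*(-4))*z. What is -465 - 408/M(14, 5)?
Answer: -11727/25 ≈ -469.08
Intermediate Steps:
M(H, z) = 20*z
-465 - 408/M(14, 5) = -465 - 408/(20*5) = -465 - 408/100 = -465 - 408*1/100 = -465 - 102/25 = -11727/25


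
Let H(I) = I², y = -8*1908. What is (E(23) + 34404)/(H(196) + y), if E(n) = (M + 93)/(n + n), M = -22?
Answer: 1582655/1064992 ≈ 1.4861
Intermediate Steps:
y = -15264
E(n) = 71/(2*n) (E(n) = (-22 + 93)/(n + n) = 71/((2*n)) = 71*(1/(2*n)) = 71/(2*n))
(E(23) + 34404)/(H(196) + y) = ((71/2)/23 + 34404)/(196² - 15264) = ((71/2)*(1/23) + 34404)/(38416 - 15264) = (71/46 + 34404)/23152 = (1582655/46)*(1/23152) = 1582655/1064992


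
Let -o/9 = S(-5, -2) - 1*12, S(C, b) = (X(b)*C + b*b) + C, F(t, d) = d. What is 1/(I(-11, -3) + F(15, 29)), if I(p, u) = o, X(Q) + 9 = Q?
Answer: -1/349 ≈ -0.0028653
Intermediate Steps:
X(Q) = -9 + Q
S(C, b) = C + b**2 + C*(-9 + b) (S(C, b) = ((-9 + b)*C + b*b) + C = (C*(-9 + b) + b**2) + C = (b**2 + C*(-9 + b)) + C = C + b**2 + C*(-9 + b))
o = -378 (o = -9*((-5 + (-2)**2 - 5*(-9 - 2)) - 1*12) = -9*((-5 + 4 - 5*(-11)) - 12) = -9*((-5 + 4 + 55) - 12) = -9*(54 - 12) = -9*42 = -378)
I(p, u) = -378
1/(I(-11, -3) + F(15, 29)) = 1/(-378 + 29) = 1/(-349) = -1/349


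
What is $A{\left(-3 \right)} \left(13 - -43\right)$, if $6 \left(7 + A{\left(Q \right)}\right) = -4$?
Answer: $- \frac{1288}{3} \approx -429.33$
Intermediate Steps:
$A{\left(Q \right)} = - \frac{23}{3}$ ($A{\left(Q \right)} = -7 + \frac{1}{6} \left(-4\right) = -7 - \frac{2}{3} = - \frac{23}{3}$)
$A{\left(-3 \right)} \left(13 - -43\right) = - \frac{23 \left(13 - -43\right)}{3} = - \frac{23 \left(13 + 43\right)}{3} = \left(- \frac{23}{3}\right) 56 = - \frac{1288}{3}$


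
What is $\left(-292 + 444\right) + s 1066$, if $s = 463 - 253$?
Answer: $224012$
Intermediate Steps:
$s = 210$ ($s = 463 - 253 = 210$)
$\left(-292 + 444\right) + s 1066 = \left(-292 + 444\right) + 210 \cdot 1066 = 152 + 223860 = 224012$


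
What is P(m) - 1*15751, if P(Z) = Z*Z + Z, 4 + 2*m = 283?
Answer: 15395/4 ≈ 3848.8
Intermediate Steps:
m = 279/2 (m = -2 + (1/2)*283 = -2 + 283/2 = 279/2 ≈ 139.50)
P(Z) = Z + Z**2 (P(Z) = Z**2 + Z = Z + Z**2)
P(m) - 1*15751 = 279*(1 + 279/2)/2 - 1*15751 = (279/2)*(281/2) - 15751 = 78399/4 - 15751 = 15395/4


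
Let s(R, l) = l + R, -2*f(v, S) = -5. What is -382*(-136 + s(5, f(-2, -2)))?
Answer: 49087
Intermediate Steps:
f(v, S) = 5/2 (f(v, S) = -½*(-5) = 5/2)
s(R, l) = R + l
-382*(-136 + s(5, f(-2, -2))) = -382*(-136 + (5 + 5/2)) = -382*(-136 + 15/2) = -382*(-257/2) = 49087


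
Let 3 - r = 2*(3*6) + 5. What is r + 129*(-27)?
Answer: -3521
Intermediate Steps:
r = -38 (r = 3 - (2*(3*6) + 5) = 3 - (2*18 + 5) = 3 - (36 + 5) = 3 - 1*41 = 3 - 41 = -38)
r + 129*(-27) = -38 + 129*(-27) = -38 - 3483 = -3521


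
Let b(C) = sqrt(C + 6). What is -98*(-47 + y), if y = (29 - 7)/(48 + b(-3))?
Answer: 3498306/767 + 2156*sqrt(3)/2301 ≈ 4562.6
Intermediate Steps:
b(C) = sqrt(6 + C)
y = 22/(48 + sqrt(3)) (y = (29 - 7)/(48 + sqrt(6 - 3)) = 22/(48 + sqrt(3)) ≈ 0.44237)
-98*(-47 + y) = -98*(-47 + (352/767 - 22*sqrt(3)/2301)) = -98*(-35697/767 - 22*sqrt(3)/2301) = 3498306/767 + 2156*sqrt(3)/2301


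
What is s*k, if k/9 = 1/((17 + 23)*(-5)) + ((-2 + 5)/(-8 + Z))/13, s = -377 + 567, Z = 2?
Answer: -19323/260 ≈ -74.319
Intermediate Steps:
s = 190
k = -1017/2600 (k = 9*(1/((17 + 23)*(-5)) + ((-2 + 5)/(-8 + 2))/13) = 9*(-⅕/40 + (3/(-6))*(1/13)) = 9*((1/40)*(-⅕) + (3*(-⅙))*(1/13)) = 9*(-1/200 - ½*1/13) = 9*(-1/200 - 1/26) = 9*(-113/2600) = -1017/2600 ≈ -0.39115)
s*k = 190*(-1017/2600) = -19323/260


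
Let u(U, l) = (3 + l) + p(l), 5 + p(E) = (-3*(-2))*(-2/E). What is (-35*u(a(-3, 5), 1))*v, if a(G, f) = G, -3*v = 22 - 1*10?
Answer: -1820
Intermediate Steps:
p(E) = -5 - 12/E (p(E) = -5 + (-3*(-2))*(-2/E) = -5 + 6*(-2/E) = -5 - 12/E)
v = -4 (v = -(22 - 1*10)/3 = -(22 - 10)/3 = -⅓*12 = -4)
u(U, l) = -2 + l - 12/l (u(U, l) = (3 + l) + (-5 - 12/l) = -2 + l - 12/l)
(-35*u(a(-3, 5), 1))*v = -35*(-2 + 1 - 12/1)*(-4) = -35*(-2 + 1 - 12*1)*(-4) = -35*(-2 + 1 - 12)*(-4) = -35*(-13)*(-4) = 455*(-4) = -1820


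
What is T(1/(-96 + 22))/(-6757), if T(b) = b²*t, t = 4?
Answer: -1/9250333 ≈ -1.0810e-7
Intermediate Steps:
T(b) = 4*b² (T(b) = b²*4 = 4*b²)
T(1/(-96 + 22))/(-6757) = (4*(1/(-96 + 22))²)/(-6757) = (4*(1/(-74))²)*(-1/6757) = (4*(-1/74)²)*(-1/6757) = (4*(1/5476))*(-1/6757) = (1/1369)*(-1/6757) = -1/9250333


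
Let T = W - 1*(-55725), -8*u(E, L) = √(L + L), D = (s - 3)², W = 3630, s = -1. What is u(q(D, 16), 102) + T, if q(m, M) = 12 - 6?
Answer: 59355 - √51/4 ≈ 59353.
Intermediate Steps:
D = 16 (D = (-1 - 3)² = (-4)² = 16)
q(m, M) = 6
u(E, L) = -√2*√L/8 (u(E, L) = -√(L + L)/8 = -√2*√L/8)
T = 59355 (T = 3630 - 1*(-55725) = 3630 + 55725 = 59355)
u(q(D, 16), 102) + T = -√2*√102/8 + 59355 = -√51/4 + 59355 = 59355 - √51/4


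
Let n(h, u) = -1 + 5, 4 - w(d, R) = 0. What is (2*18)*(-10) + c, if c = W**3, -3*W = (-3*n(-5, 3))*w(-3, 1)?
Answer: 3736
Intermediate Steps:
w(d, R) = 4 (w(d, R) = 4 - 1*0 = 4 + 0 = 4)
n(h, u) = 4
W = 16 (W = -(-3*4)*4/3 = -(-4)*4 = -1/3*(-48) = 16)
c = 4096 (c = 16**3 = 4096)
(2*18)*(-10) + c = (2*18)*(-10) + 4096 = 36*(-10) + 4096 = -360 + 4096 = 3736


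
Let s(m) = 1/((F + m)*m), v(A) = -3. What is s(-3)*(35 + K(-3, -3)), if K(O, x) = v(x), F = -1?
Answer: 8/3 ≈ 2.6667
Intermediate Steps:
K(O, x) = -3
s(m) = 1/(m*(-1 + m)) (s(m) = 1/((-1 + m)*m) = 1/(m*(-1 + m)))
s(-3)*(35 + K(-3, -3)) = (1/((-3)*(-1 - 3)))*(35 - 3) = -1/3/(-4)*32 = -1/3*(-1/4)*32 = (1/12)*32 = 8/3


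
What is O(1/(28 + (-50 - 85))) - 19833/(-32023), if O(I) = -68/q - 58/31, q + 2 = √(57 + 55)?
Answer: -2170969/864621 - 68*√7/27 ≈ -9.1743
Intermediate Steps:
q = -2 + 4*√7 (q = -2 + √(57 + 55) = -2 + √112 = -2 + 4*√7 ≈ 8.5830)
O(I) = -58/31 - 68/(-2 + 4*√7) (O(I) = -68/(-2 + 4*√7) - 58/31 = -58/31 - 68/(-2 + 4*√7))
O(1/(28 + (-50 - 85))) - 19833/(-32023) = (-2620/837 - 68*√7/27) - 19833/(-32023) = (-2620/837 - 68*√7/27) - 19833*(-1/32023) = (-2620/837 - 68*√7/27) + 19833/32023 = -2170969/864621 - 68*√7/27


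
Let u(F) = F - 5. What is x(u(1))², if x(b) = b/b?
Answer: 1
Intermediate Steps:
u(F) = -5 + F
x(b) = 1
x(u(1))² = 1² = 1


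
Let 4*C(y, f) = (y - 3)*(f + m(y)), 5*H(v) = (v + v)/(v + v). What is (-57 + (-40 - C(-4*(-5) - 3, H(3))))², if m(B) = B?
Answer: 617796/25 ≈ 24712.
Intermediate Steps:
H(v) = ⅕ (H(v) = ((v + v)/(v + v))/5 = ((2*v)/((2*v)))/5 = ((2*v)*(1/(2*v)))/5 = (⅕)*1 = ⅕)
C(y, f) = (-3 + y)*(f + y)/4 (C(y, f) = ((y - 3)*(f + y))/4 = ((-3 + y)*(f + y))/4 = (-3 + y)*(f + y)/4)
(-57 + (-40 - C(-4*(-5) - 3, H(3))))² = (-57 + (-40 - (-¾*⅕ - 3*(-4*(-5) - 3)/4 + (-4*(-5) - 3)²/4 + (¼)*(⅕)*(-4*(-5) - 3))))² = (-57 + (-40 - (-3/20 - 3*(20 - 3)/4 + (20 - 3)²/4 + (¼)*(⅕)*(20 - 3))))² = (-57 + (-40 - (-3/20 - ¾*17 + (¼)*17² + (¼)*(⅕)*17)))² = (-57 + (-40 - (-3/20 - 51/4 + (¼)*289 + 17/20)))² = (-57 + (-40 - (-3/20 - 51/4 + 289/4 + 17/20)))² = (-57 + (-40 - 1*301/5))² = (-57 + (-40 - 301/5))² = (-57 - 501/5)² = (-786/5)² = 617796/25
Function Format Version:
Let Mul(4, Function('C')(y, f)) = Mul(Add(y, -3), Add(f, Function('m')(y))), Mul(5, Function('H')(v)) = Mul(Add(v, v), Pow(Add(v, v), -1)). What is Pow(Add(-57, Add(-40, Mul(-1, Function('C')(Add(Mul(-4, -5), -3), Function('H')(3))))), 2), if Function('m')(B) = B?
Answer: Rational(617796, 25) ≈ 24712.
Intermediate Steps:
Function('H')(v) = Rational(1, 5) (Function('H')(v) = Mul(Rational(1, 5), Mul(Add(v, v), Pow(Add(v, v), -1))) = Mul(Rational(1, 5), Mul(Mul(2, v), Pow(Mul(2, v), -1))) = Mul(Rational(1, 5), Mul(Mul(2, v), Mul(Rational(1, 2), Pow(v, -1)))) = Mul(Rational(1, 5), 1) = Rational(1, 5))
Function('C')(y, f) = Mul(Rational(1, 4), Add(-3, y), Add(f, y)) (Function('C')(y, f) = Mul(Rational(1, 4), Mul(Add(y, -3), Add(f, y))) = Mul(Rational(1, 4), Mul(Add(-3, y), Add(f, y))) = Mul(Rational(1, 4), Add(-3, y), Add(f, y)))
Pow(Add(-57, Add(-40, Mul(-1, Function('C')(Add(Mul(-4, -5), -3), Function('H')(3))))), 2) = Pow(Add(-57, Add(-40, Mul(-1, Add(Mul(Rational(-3, 4), Rational(1, 5)), Mul(Rational(-3, 4), Add(Mul(-4, -5), -3)), Mul(Rational(1, 4), Pow(Add(Mul(-4, -5), -3), 2)), Mul(Rational(1, 4), Rational(1, 5), Add(Mul(-4, -5), -3)))))), 2) = Pow(Add(-57, Add(-40, Mul(-1, Add(Rational(-3, 20), Mul(Rational(-3, 4), Add(20, -3)), Mul(Rational(1, 4), Pow(Add(20, -3), 2)), Mul(Rational(1, 4), Rational(1, 5), Add(20, -3)))))), 2) = Pow(Add(-57, Add(-40, Mul(-1, Add(Rational(-3, 20), Mul(Rational(-3, 4), 17), Mul(Rational(1, 4), Pow(17, 2)), Mul(Rational(1, 4), Rational(1, 5), 17))))), 2) = Pow(Add(-57, Add(-40, Mul(-1, Add(Rational(-3, 20), Rational(-51, 4), Mul(Rational(1, 4), 289), Rational(17, 20))))), 2) = Pow(Add(-57, Add(-40, Mul(-1, Add(Rational(-3, 20), Rational(-51, 4), Rational(289, 4), Rational(17, 20))))), 2) = Pow(Add(-57, Add(-40, Mul(-1, Rational(301, 5)))), 2) = Pow(Add(-57, Add(-40, Rational(-301, 5))), 2) = Pow(Add(-57, Rational(-501, 5)), 2) = Pow(Rational(-786, 5), 2) = Rational(617796, 25)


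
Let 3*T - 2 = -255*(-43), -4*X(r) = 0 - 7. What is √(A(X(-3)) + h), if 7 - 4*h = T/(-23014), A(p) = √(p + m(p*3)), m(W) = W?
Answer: √(34124767962 + 19067191056*√7)/138084 ≈ 2.1061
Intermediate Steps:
X(r) = 7/4 (X(r) = -(0 - 7)/4 = -¼*(-7) = 7/4)
T = 10967/3 (T = ⅔ + (-255*(-43))/3 = ⅔ + (⅓)*10965 = ⅔ + 3655 = 10967/3 ≈ 3655.7)
A(p) = 2*√p (A(p) = √(p + p*3) = √(p + 3*p) = √(4*p) = 2*√p)
h = 494261/276168 (h = 7/4 - 10967/(12*(-23014)) = 7/4 - 10967*(-1)/(12*23014) = 7/4 - ¼*(-10967/69042) = 7/4 + 10967/276168 = 494261/276168 ≈ 1.7897)
√(A(X(-3)) + h) = √(2*√(7/4) + 494261/276168) = √(2*(√7/2) + 494261/276168) = √(√7 + 494261/276168) = √(494261/276168 + √7)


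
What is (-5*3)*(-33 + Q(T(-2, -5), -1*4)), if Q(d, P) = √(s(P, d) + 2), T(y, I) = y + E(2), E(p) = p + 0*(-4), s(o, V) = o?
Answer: 495 - 15*I*√2 ≈ 495.0 - 21.213*I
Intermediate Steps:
E(p) = p (E(p) = p + 0 = p)
T(y, I) = 2 + y (T(y, I) = y + 2 = 2 + y)
Q(d, P) = √(2 + P) (Q(d, P) = √(P + 2) = √(2 + P))
(-5*3)*(-33 + Q(T(-2, -5), -1*4)) = (-5*3)*(-33 + √(2 - 1*4)) = -15*(-33 + √(2 - 4)) = -15*(-33 + √(-2)) = -15*(-33 + I*√2) = 495 - 15*I*√2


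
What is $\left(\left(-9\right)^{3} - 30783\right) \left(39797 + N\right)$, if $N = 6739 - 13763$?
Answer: $-1032742776$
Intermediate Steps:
$N = -7024$
$\left(\left(-9\right)^{3} - 30783\right) \left(39797 + N\right) = \left(\left(-9\right)^{3} - 30783\right) \left(39797 - 7024\right) = \left(-729 - 30783\right) 32773 = \left(-31512\right) 32773 = -1032742776$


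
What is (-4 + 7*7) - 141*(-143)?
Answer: 20208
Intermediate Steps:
(-4 + 7*7) - 141*(-143) = (-4 + 49) + 20163 = 45 + 20163 = 20208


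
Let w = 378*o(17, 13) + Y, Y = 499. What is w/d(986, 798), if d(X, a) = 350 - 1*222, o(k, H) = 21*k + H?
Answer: 140359/128 ≈ 1096.6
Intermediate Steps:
o(k, H) = H + 21*k
d(X, a) = 128 (d(X, a) = 350 - 222 = 128)
w = 140359 (w = 378*(13 + 21*17) + 499 = 378*(13 + 357) + 499 = 378*370 + 499 = 139860 + 499 = 140359)
w/d(986, 798) = 140359/128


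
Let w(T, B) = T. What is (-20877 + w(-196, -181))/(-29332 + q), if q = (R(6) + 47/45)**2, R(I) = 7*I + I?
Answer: 42672825/54526451 ≈ 0.78261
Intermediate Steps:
R(I) = 8*I
q = 4870849/2025 (q = (8*6 + 47/45)**2 = (48 + 47*(1/45))**2 = (48 + 47/45)**2 = (2207/45)**2 = 4870849/2025 ≈ 2405.4)
(-20877 + w(-196, -181))/(-29332 + q) = (-20877 - 196)/(-29332 + 4870849/2025) = -21073/(-54526451/2025) = -21073*(-2025/54526451) = 42672825/54526451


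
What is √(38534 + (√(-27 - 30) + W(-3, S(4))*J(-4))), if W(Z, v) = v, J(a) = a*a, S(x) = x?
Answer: √(38598 + I*√57) ≈ 196.46 + 0.019*I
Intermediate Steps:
J(a) = a²
√(38534 + (√(-27 - 30) + W(-3, S(4))*J(-4))) = √(38534 + (√(-27 - 30) + 4*(-4)²)) = √(38534 + (√(-57) + 4*16)) = √(38534 + (I*√57 + 64)) = √(38534 + (64 + I*√57)) = √(38598 + I*√57)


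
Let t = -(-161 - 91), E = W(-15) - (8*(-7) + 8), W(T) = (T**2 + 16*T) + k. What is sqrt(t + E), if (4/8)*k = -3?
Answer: 3*sqrt(31) ≈ 16.703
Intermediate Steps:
k = -6 (k = 2*(-3) = -6)
W(T) = -6 + T**2 + 16*T (W(T) = (T**2 + 16*T) - 6 = -6 + T**2 + 16*T)
E = 27 (E = (-6 + (-15)**2 + 16*(-15)) - (8*(-7) + 8) = (-6 + 225 - 240) - (-56 + 8) = -21 - 1*(-48) = -21 + 48 = 27)
t = 252 (t = -1*(-252) = 252)
sqrt(t + E) = sqrt(252 + 27) = sqrt(279) = 3*sqrt(31)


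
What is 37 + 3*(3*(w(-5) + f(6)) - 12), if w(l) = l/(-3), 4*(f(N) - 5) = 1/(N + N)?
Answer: 979/16 ≈ 61.188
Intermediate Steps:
f(N) = 5 + 1/(8*N) (f(N) = 5 + 1/(4*(N + N)) = 5 + 1/(4*((2*N))) = 5 + (1/(2*N))/4 = 5 + 1/(8*N))
w(l) = -l/3 (w(l) = l*(-⅓) = -l/3)
37 + 3*(3*(w(-5) + f(6)) - 12) = 37 + 3*(3*(-⅓*(-5) + (5 + (⅛)/6)) - 12) = 37 + 3*(3*(5/3 + (5 + (⅛)*(⅙))) - 12) = 37 + 3*(3*(5/3 + (5 + 1/48)) - 12) = 37 + 3*(3*(5/3 + 241/48) - 12) = 37 + 3*(3*(107/16) - 12) = 37 + 3*(321/16 - 12) = 37 + 3*(129/16) = 37 + 387/16 = 979/16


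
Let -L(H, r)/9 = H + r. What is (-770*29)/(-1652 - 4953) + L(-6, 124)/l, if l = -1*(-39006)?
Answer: 9599883/2862607 ≈ 3.3535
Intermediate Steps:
l = 39006
L(H, r) = -9*H - 9*r (L(H, r) = -9*(H + r) = -9*H - 9*r)
(-770*29)/(-1652 - 4953) + L(-6, 124)/l = (-770*29)/(-1652 - 4953) + (-9*(-6) - 9*124)/39006 = -22330/(-6605) + (54 - 1116)*(1/39006) = -22330*(-1/6605) - 1062*1/39006 = 4466/1321 - 59/2167 = 9599883/2862607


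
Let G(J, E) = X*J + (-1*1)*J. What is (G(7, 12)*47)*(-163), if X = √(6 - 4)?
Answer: 53627 - 53627*√2 ≈ -22213.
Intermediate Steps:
X = √2 ≈ 1.4142
G(J, E) = -J + J*√2 (G(J, E) = √2*J + (-1*1)*J = J*√2 - J = -J + J*√2)
(G(7, 12)*47)*(-163) = ((7*(-1 + √2))*47)*(-163) = ((-7 + 7*√2)*47)*(-163) = (-329 + 329*√2)*(-163) = 53627 - 53627*√2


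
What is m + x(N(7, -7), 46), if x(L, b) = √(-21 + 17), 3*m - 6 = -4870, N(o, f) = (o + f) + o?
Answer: -4864/3 + 2*I ≈ -1621.3 + 2.0*I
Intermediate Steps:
N(o, f) = f + 2*o (N(o, f) = (f + o) + o = f + 2*o)
m = -4864/3 (m = 2 + (⅓)*(-4870) = 2 - 4870/3 = -4864/3 ≈ -1621.3)
x(L, b) = 2*I (x(L, b) = √(-4) = 2*I)
m + x(N(7, -7), 46) = -4864/3 + 2*I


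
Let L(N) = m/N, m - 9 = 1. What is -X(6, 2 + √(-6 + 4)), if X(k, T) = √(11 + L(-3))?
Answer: -√69/3 ≈ -2.7689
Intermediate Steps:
m = 10 (m = 9 + 1 = 10)
L(N) = 10/N
X(k, T) = √69/3 (X(k, T) = √(11 + 10/(-3)) = √(11 + 10*(-⅓)) = √(11 - 10/3) = √(23/3) = √69/3)
-X(6, 2 + √(-6 + 4)) = -√69/3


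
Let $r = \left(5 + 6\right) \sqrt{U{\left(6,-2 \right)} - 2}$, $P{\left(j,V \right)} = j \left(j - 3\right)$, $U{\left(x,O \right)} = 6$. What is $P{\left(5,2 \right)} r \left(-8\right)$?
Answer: $-1760$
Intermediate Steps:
$P{\left(j,V \right)} = j \left(-3 + j\right)$
$r = 22$ ($r = \left(5 + 6\right) \sqrt{6 - 2} = 11 \sqrt{4} = 11 \cdot 2 = 22$)
$P{\left(5,2 \right)} r \left(-8\right) = 5 \left(-3 + 5\right) 22 \left(-8\right) = 5 \cdot 2 \cdot 22 \left(-8\right) = 10 \cdot 22 \left(-8\right) = 220 \left(-8\right) = -1760$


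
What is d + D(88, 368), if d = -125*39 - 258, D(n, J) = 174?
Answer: -4959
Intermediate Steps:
d = -5133 (d = -4875 - 258 = -5133)
d + D(88, 368) = -5133 + 174 = -4959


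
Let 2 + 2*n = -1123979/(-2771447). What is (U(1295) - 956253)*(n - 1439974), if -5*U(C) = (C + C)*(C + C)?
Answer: 18340766704402671783/5542894 ≈ 3.3089e+12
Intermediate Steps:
n = -4418915/5542894 (n = -1 + (-1123979/(-2771447))/2 = -1 + (-1123979*(-1/2771447))/2 = -1 + (1/2)*(1123979/2771447) = -1 + 1123979/5542894 = -4418915/5542894 ≈ -0.79722)
U(C) = -4*C**2/5 (U(C) = -(C + C)*(C + C)/5 = -2*C*2*C/5 = -4*C**2/5)
(U(1295) - 956253)*(n - 1439974) = (-4/5*1295**2 - 956253)*(-4418915/5542894 - 1439974) = (-4/5*1677025 - 956253)*(-7981627663671/5542894) = (-1341620 - 956253)*(-7981627663671/5542894) = -2297873*(-7981627663671/5542894) = 18340766704402671783/5542894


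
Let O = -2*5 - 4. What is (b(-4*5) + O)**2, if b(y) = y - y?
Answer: 196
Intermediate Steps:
b(y) = 0
O = -14 (O = -10 - 4 = -14)
(b(-4*5) + O)**2 = (0 - 14)**2 = (-14)**2 = 196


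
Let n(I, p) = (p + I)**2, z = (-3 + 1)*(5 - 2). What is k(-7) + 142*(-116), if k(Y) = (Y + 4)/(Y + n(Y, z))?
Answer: -889489/54 ≈ -16472.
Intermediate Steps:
z = -6 (z = -2*3 = -6)
n(I, p) = (I + p)**2
k(Y) = (4 + Y)/(Y + (-6 + Y)**2) (k(Y) = (Y + 4)/(Y + (Y - 6)**2) = (4 + Y)/(Y + (-6 + Y)**2))
k(-7) + 142*(-116) = (4 - 7)/(-7 + (-6 - 7)**2) + 142*(-116) = -3/(-7 + (-13)**2) - 16472 = -3/(-7 + 169) - 16472 = -3/162 - 16472 = (1/162)*(-3) - 16472 = -1/54 - 16472 = -889489/54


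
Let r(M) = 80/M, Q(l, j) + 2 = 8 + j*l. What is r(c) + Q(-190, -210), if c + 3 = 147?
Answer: 359159/9 ≈ 39907.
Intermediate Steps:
Q(l, j) = 6 + j*l (Q(l, j) = -2 + (8 + j*l) = 6 + j*l)
c = 144 (c = -3 + 147 = 144)
r(c) + Q(-190, -210) = 80/144 + (6 - 210*(-190)) = 80*(1/144) + (6 + 39900) = 5/9 + 39906 = 359159/9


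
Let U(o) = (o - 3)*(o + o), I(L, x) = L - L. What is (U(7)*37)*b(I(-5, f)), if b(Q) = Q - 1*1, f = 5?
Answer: -2072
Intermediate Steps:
I(L, x) = 0
U(o) = 2*o*(-3 + o) (U(o) = (-3 + o)*(2*o) = 2*o*(-3 + o))
b(Q) = -1 + Q (b(Q) = Q - 1 = -1 + Q)
(U(7)*37)*b(I(-5, f)) = ((2*7*(-3 + 7))*37)*(-1 + 0) = ((2*7*4)*37)*(-1) = (56*37)*(-1) = 2072*(-1) = -2072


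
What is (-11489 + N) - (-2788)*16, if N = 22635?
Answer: 55754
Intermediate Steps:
(-11489 + N) - (-2788)*16 = (-11489 + 22635) - (-2788)*16 = 11146 - 1*(-44608) = 11146 + 44608 = 55754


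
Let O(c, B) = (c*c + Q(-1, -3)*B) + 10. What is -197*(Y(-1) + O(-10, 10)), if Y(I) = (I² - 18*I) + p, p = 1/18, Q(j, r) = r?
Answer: -351251/18 ≈ -19514.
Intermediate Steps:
O(c, B) = 10 + c² - 3*B (O(c, B) = (c*c - 3*B) + 10 = (c² - 3*B) + 10 = 10 + c² - 3*B)
p = 1/18 ≈ 0.055556
Y(I) = 1/18 + I² - 18*I (Y(I) = (I² - 18*I) + 1/18 = 1/18 + I² - 18*I)
-197*(Y(-1) + O(-10, 10)) = -197*((1/18 + (-1)² - 18*(-1)) + (10 + (-10)² - 3*10)) = -197*((1/18 + 1 + 18) + (10 + 100 - 30)) = -197*(343/18 + 80) = -197*1783/18 = -351251/18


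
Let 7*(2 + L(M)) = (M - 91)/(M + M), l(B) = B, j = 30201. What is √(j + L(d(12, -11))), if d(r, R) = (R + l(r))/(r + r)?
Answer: √5888442/14 ≈ 173.33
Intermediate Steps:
d(r, R) = (R + r)/(2*r) (d(r, R) = (R + r)/(r + r) = (R + r)/((2*r)) = (R + r)*(1/(2*r)) = (R + r)/(2*r))
L(M) = -2 + (-91 + M)/(14*M) (L(M) = -2 + ((M - 91)/(M + M))/7 = -2 + ((-91 + M)/((2*M)))/7 = -2 + ((-91 + M)*(1/(2*M)))/7 = -2 + ((-91 + M)/(2*M))/7 = -2 + (-91 + M)/(14*M))
√(j + L(d(12, -11))) = √(30201 + (-91 - 27*(-11 + 12)/(2*12))/(14*(((½)*(-11 + 12)/12)))) = √(30201 + (-91 - 27/(2*12))/(14*(((½)*(1/12)*1)))) = √(30201 + (-91 - 27*1/24)/(14*(1/24))) = √(30201 + (1/14)*24*(-91 - 9/8)) = √(30201 + (1/14)*24*(-737/8)) = √(30201 - 2211/14) = √(420603/14) = √5888442/14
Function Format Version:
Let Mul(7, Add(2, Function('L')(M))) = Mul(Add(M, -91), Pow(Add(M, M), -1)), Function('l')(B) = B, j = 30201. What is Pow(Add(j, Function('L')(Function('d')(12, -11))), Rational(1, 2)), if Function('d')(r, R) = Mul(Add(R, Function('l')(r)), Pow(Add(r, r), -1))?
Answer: Mul(Rational(1, 14), Pow(5888442, Rational(1, 2))) ≈ 173.33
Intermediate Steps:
Function('d')(r, R) = Mul(Rational(1, 2), Pow(r, -1), Add(R, r)) (Function('d')(r, R) = Mul(Add(R, r), Pow(Add(r, r), -1)) = Mul(Add(R, r), Pow(Mul(2, r), -1)) = Mul(Add(R, r), Mul(Rational(1, 2), Pow(r, -1))) = Mul(Rational(1, 2), Pow(r, -1), Add(R, r)))
Function('L')(M) = Add(-2, Mul(Rational(1, 14), Pow(M, -1), Add(-91, M))) (Function('L')(M) = Add(-2, Mul(Rational(1, 7), Mul(Add(M, -91), Pow(Add(M, M), -1)))) = Add(-2, Mul(Rational(1, 7), Mul(Add(-91, M), Pow(Mul(2, M), -1)))) = Add(-2, Mul(Rational(1, 7), Mul(Add(-91, M), Mul(Rational(1, 2), Pow(M, -1))))) = Add(-2, Mul(Rational(1, 7), Mul(Rational(1, 2), Pow(M, -1), Add(-91, M)))) = Add(-2, Mul(Rational(1, 14), Pow(M, -1), Add(-91, M))))
Pow(Add(j, Function('L')(Function('d')(12, -11))), Rational(1, 2)) = Pow(Add(30201, Mul(Rational(1, 14), Pow(Mul(Rational(1, 2), Pow(12, -1), Add(-11, 12)), -1), Add(-91, Mul(-27, Mul(Rational(1, 2), Pow(12, -1), Add(-11, 12)))))), Rational(1, 2)) = Pow(Add(30201, Mul(Rational(1, 14), Pow(Mul(Rational(1, 2), Rational(1, 12), 1), -1), Add(-91, Mul(-27, Mul(Rational(1, 2), Rational(1, 12), 1))))), Rational(1, 2)) = Pow(Add(30201, Mul(Rational(1, 14), Pow(Rational(1, 24), -1), Add(-91, Mul(-27, Rational(1, 24))))), Rational(1, 2)) = Pow(Add(30201, Mul(Rational(1, 14), 24, Add(-91, Rational(-9, 8)))), Rational(1, 2)) = Pow(Add(30201, Mul(Rational(1, 14), 24, Rational(-737, 8))), Rational(1, 2)) = Pow(Add(30201, Rational(-2211, 14)), Rational(1, 2)) = Pow(Rational(420603, 14), Rational(1, 2)) = Mul(Rational(1, 14), Pow(5888442, Rational(1, 2)))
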